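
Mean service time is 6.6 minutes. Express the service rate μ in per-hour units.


μ = 1/(service time) in consistent units.
1 hour = 60 min, so μ = 60/6.6 = 9.0909 per hour

Final: 9.0909 /hr


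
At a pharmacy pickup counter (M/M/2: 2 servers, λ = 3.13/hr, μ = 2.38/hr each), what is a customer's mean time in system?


a = 1.3151; ρ = 0.6576; P₀ = 0.206591
Lq = P₀·a^c·ρ/(c!(1−ρ)²) = 1.00182
Wq = Lq/λ = 1.00182/3.13 = 0.32007 hr
W = Wq + 1/μ = 0.32007 + 0.42017 = 0.74024 hr

Final: 0.74024 hr


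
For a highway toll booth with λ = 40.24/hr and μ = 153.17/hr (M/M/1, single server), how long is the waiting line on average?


ρ = 40.24/153.17 = 0.2627
Lq = ρ²/(1−ρ) = 0.06902/0.7373 = 0.09361

Final: 0.09361


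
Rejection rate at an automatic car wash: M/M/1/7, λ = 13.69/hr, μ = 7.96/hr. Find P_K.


ρ = λ/μ = 13.69/7.96 = 1.7198
P_K = (1−ρ)ρ^K/(1−ρ^(K+1)) = (-0.7198·44.507445)/(1 − 76.546096)
= -32.038651/-75.546096 = 0.424094

Final: 0.424094


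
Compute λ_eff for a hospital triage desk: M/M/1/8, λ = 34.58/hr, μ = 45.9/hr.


ρ = 0.7534; P_K = (1−ρ)ρ^8/(1−ρ^9) = 0.027764
λ_eff = λ(1 − P_K) = 34.58·(1 − 0.027764) = 34.58·0.972236 = 33.6199 /hr

Final: 33.6199 /hr


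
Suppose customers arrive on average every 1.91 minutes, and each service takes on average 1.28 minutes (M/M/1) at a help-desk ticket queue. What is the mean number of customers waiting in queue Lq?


λ = 60/1.91 = 31.4136 /hr
μ = 60/1.28 = 46.8750 /hr
ρ = λ/μ = 31.4136/46.8750 = 0.6702
Lq = ρ²/(1−ρ) = 0.4491/0.3298 = 1.3616

Final: 1.3616


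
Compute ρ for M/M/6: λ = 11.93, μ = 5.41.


ρ = λ/(cμ) = 11.93/(6·5.41) = 11.93/32.46 = 0.3675

Final: 0.3675


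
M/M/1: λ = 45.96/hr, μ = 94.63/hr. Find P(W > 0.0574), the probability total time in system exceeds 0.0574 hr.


W ~ Exponential(μ−λ) for M/M/1.
μ − λ = 94.63 − 45.96 = 48.6700
P(W > t) = e^{−(μ−λ)t} = e^{−2.7937} = 0.061197

Final: 0.061197


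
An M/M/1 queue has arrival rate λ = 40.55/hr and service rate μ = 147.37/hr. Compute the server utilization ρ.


ρ = λ/μ = 40.55/147.37 = 0.2752

Final: 0.2752


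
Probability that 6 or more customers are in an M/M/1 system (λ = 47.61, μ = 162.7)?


ρ = 47.61/162.7 = 0.2926
P(N ≥ n) = ρ^n = 0.2926^6 = 0.0006279

Final: 0.0006279


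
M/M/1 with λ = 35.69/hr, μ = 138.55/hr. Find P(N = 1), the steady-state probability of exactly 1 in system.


ρ = 35.69/138.55 = 0.2576
P_n = (1−ρ)·ρ^n = (1 − 0.2576)·0.2576^1 = 0.7424·0.257597 = 0.191241

Final: 0.191241


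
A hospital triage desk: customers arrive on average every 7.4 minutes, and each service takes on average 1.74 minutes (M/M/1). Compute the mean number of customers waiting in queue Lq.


λ = 60/7.4 = 8.1081 /hr
μ = 60/1.74 = 34.4828 /hr
ρ = λ/μ = 8.1081/34.4828 = 0.2351
Lq = ρ²/(1−ρ) = 0.05529/0.7649 = 0.07229

Final: 0.07229


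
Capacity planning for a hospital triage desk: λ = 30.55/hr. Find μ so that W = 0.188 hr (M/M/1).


W = 1/(μ−λ) ⇒ μ − λ = 1/W = 1/0.188 = 5.3191
μ = λ + 1/W = 30.55 + 5.3191 = 35.8691 per hr

Final: 35.8691 /hr


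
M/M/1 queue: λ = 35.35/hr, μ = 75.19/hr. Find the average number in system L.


ρ = λ/μ = 35.35/75.19 = 0.4701
L = ρ/(1−ρ) = 0.4701/(1 − 0.4701) = 0.4701/0.5299 = 0.8873

Final: 0.8873


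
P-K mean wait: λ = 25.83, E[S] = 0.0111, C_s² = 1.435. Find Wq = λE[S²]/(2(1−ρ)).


ρ = λ·E[S] = 25.83·0.0111 = 0.2867
E[S²] = E[S]²(1+C_s²) = 0.0111²·(1+1.435) = 0.0003000
Wq = λ·E[S²]/(2(1−ρ)) = 25.83·0.0003000/(2·0.7133) = 0.005432 hr

Final: 0.005432 hr


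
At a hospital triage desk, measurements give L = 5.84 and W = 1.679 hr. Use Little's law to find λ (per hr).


λ = L/W = 5.84/1.679 = 3.4783 /hr

Final: 3.4783 /hr


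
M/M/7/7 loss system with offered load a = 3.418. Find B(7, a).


B(c,a) = (a^c/c!) / Σ_{k=0}^{c} a^k/k!
a^7/7! = 1.081369
Σ terms (k=0..7): 1.00000 + 3.41800 + 5.84136 + 6.65526 + 5.68692 + 3.88758 + 2.21462 + 1.08137 = 29.785108
B = 1.081369/29.785108 = 0.036306

Final: 0.036306


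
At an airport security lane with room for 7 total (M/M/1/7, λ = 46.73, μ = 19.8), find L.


ρ = 46.73/19.8 = 2.3601
L = ρ[1 − (K+1)ρ^K + Kρ^(K+1)] / [(1−ρ)(1−ρ^(K+1))]
Numerator: 2.3601·(1 − 8·407.862837 + 7·962.597493) = 8204.371363
Denominator: (-1.3601)·(-961.597493) = 1307.869721
L = 8204.371363/1307.869721 = 6.2731

Final: 6.2731


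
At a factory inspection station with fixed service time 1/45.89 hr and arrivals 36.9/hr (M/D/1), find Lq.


ρ = 36.9/45.89 = 0.8041
M/D/1: Lq = ρ²/(2(1−ρ)) = 0.6466/(2·0.1959) = 1.65023

Final: 1.65023


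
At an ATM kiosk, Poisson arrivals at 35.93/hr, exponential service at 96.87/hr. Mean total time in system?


W = 1/(μ−λ) = 1/(96.87 − 35.93) = 1/60.94 = 0.01641 hr

Final: 0.01641 hr


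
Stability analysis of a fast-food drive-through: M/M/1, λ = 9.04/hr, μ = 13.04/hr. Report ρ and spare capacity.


Total capacity cμ = 1·13.04 = 13.04/hr
ρ = λ/(cμ) = 9.04/13.04 = 0.6933
Stable ⇔ ρ < 1: YES
Spare capacity = cμ − λ = 13.04 − 9.04 = 4.00/hr

Final: ρ = 0.6933; stable; margin = 4.00/hr


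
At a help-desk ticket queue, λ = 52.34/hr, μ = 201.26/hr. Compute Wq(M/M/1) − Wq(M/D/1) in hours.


ρ = 52.34/201.26 = 0.2601
Wq(M/M/1) = ρ/(μ−λ) = 0.2601/148.92 = 0.001746 hr
Wq(M/D/1) = ρ/(2(μ−λ)) = 0.0008732 hr
Savings = 0.001746 − 0.0008732 = 0.0008732 hr

Final: 0.0008732 hr


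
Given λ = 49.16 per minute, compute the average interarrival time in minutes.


Mean interarrival time = 1/λ = 1/49.16 minute = 0.02034 minute
In minutes: 0.02034 × 1 = 0.02034 min

Final: 0.02034 min


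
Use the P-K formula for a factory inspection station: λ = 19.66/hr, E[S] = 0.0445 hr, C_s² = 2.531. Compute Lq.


ρ = λ·E[S] = 19.66·0.0445 = 0.8749
Lq = ρ²(1+C_s²)/(2(1−ρ)) = 0.7654·(1+2.531)/(2·0.1251)
= 0.7654·3.5310/0.2503 = 10.79924

Final: 10.79924


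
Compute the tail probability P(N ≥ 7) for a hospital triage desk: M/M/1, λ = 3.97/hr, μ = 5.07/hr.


ρ = 3.97/5.07 = 0.7830
P(N ≥ n) = ρ^n = 0.7830^7 = 0.180500

Final: 0.180500


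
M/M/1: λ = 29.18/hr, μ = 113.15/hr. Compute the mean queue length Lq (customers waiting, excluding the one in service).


ρ = 29.18/113.15 = 0.2579
Lq = ρ²/(1−ρ) = 0.06651/0.7421 = 0.08962

Final: 0.08962


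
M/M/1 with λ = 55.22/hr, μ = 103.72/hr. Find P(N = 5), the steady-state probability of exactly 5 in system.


ρ = 55.22/103.72 = 0.5324
P_n = (1−ρ)·ρ^n = (1 − 0.5324)·0.5324^5 = 0.4676·0.042773 = 0.020001

Final: 0.020001


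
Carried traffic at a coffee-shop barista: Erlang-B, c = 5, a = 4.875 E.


B(5,4.875) = 0.274641 (Erlang-B)
Carried load = a(1 − B) = 4.875·(1 − 0.274641) = 4.875·0.725359 = 3.5361 E

Final: 3.5361 Erlangs


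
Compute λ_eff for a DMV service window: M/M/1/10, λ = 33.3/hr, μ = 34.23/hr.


ρ = 0.9728; P_K = (1−ρ)ρ^10/(1−ρ^11) = 0.078913
λ_eff = λ(1 − P_K) = 33.3·(1 − 0.078913) = 33.3·0.921087 = 30.6722 /hr

Final: 30.6722 /hr


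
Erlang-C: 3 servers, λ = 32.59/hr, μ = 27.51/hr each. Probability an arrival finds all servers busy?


a = λ/μ = 1.1847; ρ = a/3 = 0.3949
P₀ = 0.299017 (from M/M/c formula)
C(c,a) = [a^c/(c!(1−ρ))]·P₀ = [1.66258/(6·0.6051)]·0.299017
= 0.45792·0.299017 = 0.136927

Final: 0.136927


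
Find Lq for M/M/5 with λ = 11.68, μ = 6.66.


a = λ/μ = 1.7538; ρ = a/5 = 0.3508
P₀ = 0.172483
Lq = P₀·a^c·ρ / (c!·(1−ρ)²) = 0.172483·16.58987·0.3508/(120·0.42152)
= 0.01984

Final: 0.01984


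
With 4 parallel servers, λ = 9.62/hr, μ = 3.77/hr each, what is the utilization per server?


ρ = λ/(cμ) = 9.62/(4·3.77) = 9.62/15.08 = 0.6379

Final: 0.6379


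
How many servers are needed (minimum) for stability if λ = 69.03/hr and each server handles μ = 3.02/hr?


Stability requires cμ > λ ⇔ c > λ/μ.
λ/μ = 69.03/3.02 = 22.8576
Minimum integer c = ⌊22.8576⌋ + 1 = 23
Check: 23·3.02 = 69.46 > 69.03, while 22·3.02 = 66.44 ≤ 69.03

Final: 23 servers


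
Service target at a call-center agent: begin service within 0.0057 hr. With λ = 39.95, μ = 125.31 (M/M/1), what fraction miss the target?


ρ = 39.95/125.31 = 0.3188
P(Wq > t) = ρ·e^{−(μ−λ)t} = 0.3188·e^{−0.4866}
= 0.3188·0.614742 = 0.195986

Final: 0.195986


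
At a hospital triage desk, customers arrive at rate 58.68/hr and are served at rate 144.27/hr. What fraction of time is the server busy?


ρ = λ/μ = 58.68/144.27 = 0.4067

Final: 0.4067


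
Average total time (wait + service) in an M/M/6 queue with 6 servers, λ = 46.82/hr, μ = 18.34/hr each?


a = 2.5529; ρ = 0.4255; P₀ = 0.077357
Lq = P₀·a^c·ρ/(c!(1−ρ)²) = 0.03834
Wq = Lq/λ = 0.03834/46.82 = 0.0008188 hr
W = Wq + 1/μ = 0.0008188 + 0.05453 = 0.05534 hr

Final: 0.05534 hr


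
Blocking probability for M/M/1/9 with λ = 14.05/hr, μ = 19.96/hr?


ρ = λ/μ = 14.05/19.96 = 0.7039
P_K = (1−ρ)ρ^K/(1−ρ^(K+1)) = (0.2961·0.042427)/(1 − 0.029865)
= 0.012562/0.970135 = 0.012949

Final: 0.012949


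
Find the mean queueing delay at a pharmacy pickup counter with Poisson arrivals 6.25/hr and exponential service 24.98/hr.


ρ = 6.25/24.98 = 0.2502
Wq = ρ/(μ−λ) = 0.2502/(24.98 − 6.25) = 0.2502/18.73 = 0.01336 hr

Final: 0.01336 hr


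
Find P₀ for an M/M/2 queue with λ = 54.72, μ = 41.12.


a = λ/μ = 54.72/41.12 = 1.3307; ρ = a/c = 0.6654
Σ_{k=0}^{1} a^k/k! (terms k=0..1) = 1.00000 + 1.33074 = 2.33074
Tail: a^2/(2!(1−ρ)) = 1.77087/(2·0.3346) = 2.64600
P₀ = 1/(2.33074 + 2.64600) = 1/4.97674 = 0.200935

Final: 0.200935


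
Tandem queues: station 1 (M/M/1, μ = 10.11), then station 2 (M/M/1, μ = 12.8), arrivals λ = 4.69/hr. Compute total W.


Each node sees arrival rate λ = 4.69/hr (tandem ⇒ throughput preserved).
W₁ = 1/(μ₁−λ) = 1/(10.11−4.69) = 0.18450 hr
W₂ = 1/(μ₂−λ) = 1/(12.8−4.69) = 0.12330 hr
W_total = W₁ + W₂ = 0.18450 + 0.12330 = 0.30781 hr

Final: 0.30781 hr


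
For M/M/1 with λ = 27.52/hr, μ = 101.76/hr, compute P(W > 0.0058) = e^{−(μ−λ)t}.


W ~ Exponential(μ−λ) for M/M/1.
μ − λ = 101.76 − 27.52 = 74.2400
P(W > t) = e^{−(μ−λ)t} = e^{−0.4306} = 0.650124

Final: 0.650124


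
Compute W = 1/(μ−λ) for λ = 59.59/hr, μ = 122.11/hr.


W = 1/(μ−λ) = 1/(122.11 − 59.59) = 1/62.52 = 0.01599 hr

Final: 0.01599 hr


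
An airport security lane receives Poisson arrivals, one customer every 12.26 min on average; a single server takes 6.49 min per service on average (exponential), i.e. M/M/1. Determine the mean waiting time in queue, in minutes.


λ = 60/12.26 = 4.8940 /hr
μ = 60/6.49 = 9.2450 /hr
ρ = λ/μ = 4.8940/9.2450 = 0.5294
Wq = ρ/(μ−λ) = 0.5294/(9.2450−4.8940) = 0.12166 hr
In minutes: 0.12166·60 = 7.300 min

Final: 7.300 min


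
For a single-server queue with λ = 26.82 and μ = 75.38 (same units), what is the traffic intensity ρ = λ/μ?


ρ = λ/μ = 26.82/75.38 = 0.3558

Final: 0.3558


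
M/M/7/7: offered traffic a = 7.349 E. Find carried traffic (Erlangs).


B(7,7.349) = 0.270185 (Erlang-B)
Carried load = a(1 − B) = 7.349·(1 − 0.270185) = 7.349·0.729815 = 5.3634 E

Final: 5.3634 Erlangs


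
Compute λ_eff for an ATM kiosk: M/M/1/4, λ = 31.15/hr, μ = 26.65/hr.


ρ = 1.1689; P_K = (1−ρ)ρ^4/(1−ρ^5) = 0.266707
λ_eff = λ(1 − P_K) = 31.15·(1 − 0.266707) = 31.15·0.733293 = 22.8421 /hr

Final: 22.8421 /hr


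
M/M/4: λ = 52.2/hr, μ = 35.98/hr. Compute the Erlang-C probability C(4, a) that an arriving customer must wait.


a = λ/μ = 1.4508; ρ = a/4 = 0.3627
P₀ = 0.232459 (from M/M/c formula)
C(c,a) = [a^c/(c!(1−ρ))]·P₀ = [4.43034/(24·0.6373)]·0.232459
= 0.28966·0.232459 = 0.067333

Final: 0.067333


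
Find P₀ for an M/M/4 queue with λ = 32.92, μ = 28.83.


a = λ/μ = 32.92/28.83 = 1.1419; ρ = a/c = 0.2855
Σ_{k=0}^{3} a^k/k! (terms k=0..3) = 1.00000 + 1.14187 + 0.65193 + 0.24814 = 3.04193
Tail: a^4/(4!(1−ρ)) = 1.70005/(24·0.7145) = 0.09913
P₀ = 1/(3.04193 + 0.09913) = 1/3.14107 = 0.318363

Final: 0.318363


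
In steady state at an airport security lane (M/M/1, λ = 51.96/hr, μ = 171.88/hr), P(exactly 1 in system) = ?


ρ = 51.96/171.88 = 0.3023
P_n = (1−ρ)·ρ^n = (1 − 0.3023)·0.3023^1 = 0.6977·0.302304 = 0.210916

Final: 0.210916


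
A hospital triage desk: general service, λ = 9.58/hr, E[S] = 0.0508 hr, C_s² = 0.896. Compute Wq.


ρ = λ·E[S] = 9.58·0.0508 = 0.4867
E[S²] = E[S]²(1+C_s²) = 0.0508²·(1+0.896) = 0.004893
Wq = λ·E[S²]/(2(1−ρ)) = 9.58·0.004893/(2·0.5133) = 0.04566 hr

Final: 0.04566 hr


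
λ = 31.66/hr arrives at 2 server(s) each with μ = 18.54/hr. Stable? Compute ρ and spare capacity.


Total capacity cμ = 2·18.54 = 37.08/hr
ρ = λ/(cμ) = 31.66/37.08 = 0.8538
Stable ⇔ ρ < 1: YES
Spare capacity = cμ − λ = 37.08 − 31.66 = 5.42/hr

Final: ρ = 0.8538; stable; margin = 5.42/hr


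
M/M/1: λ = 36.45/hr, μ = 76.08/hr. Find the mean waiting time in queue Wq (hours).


ρ = 36.45/76.08 = 0.4791
Wq = ρ/(μ−λ) = 0.4791/(76.08 − 36.45) = 0.4791/39.63 = 0.01209 hr

Final: 0.01209 hr


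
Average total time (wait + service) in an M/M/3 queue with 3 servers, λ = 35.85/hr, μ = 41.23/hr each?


a = 0.8695; ρ = 0.2898; P₀ = 0.416351
Lq = P₀·a^c·ρ/(c!(1−ρ)²) = 0.02622
Wq = Lq/λ = 0.02622/35.85 = 0.0007313 hr
W = Wq + 1/μ = 0.0007313 + 0.02425 = 0.02499 hr

Final: 0.02499 hr


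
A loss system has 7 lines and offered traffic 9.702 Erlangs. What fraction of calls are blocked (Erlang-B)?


B(c,a) = (a^c/c!) / Σ_{k=0}^{c} a^k/k!
a^7/7! = 1605.455808
Σ terms (k=0..7): 1.00000 + 9.70200 + 47.06440 + 152.20628 + 369.17632 + 716.34974 + 1158.33752 + 1605.45581 = 4059.292069
B = 1605.455808/4059.292069 = 0.395501

Final: 0.395501


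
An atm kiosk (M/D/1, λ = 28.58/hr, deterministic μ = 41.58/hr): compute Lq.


ρ = 28.58/41.58 = 0.6873
M/D/1: Lq = ρ²/(2(1−ρ)) = 0.4724/(2·0.3127) = 0.75556

Final: 0.75556


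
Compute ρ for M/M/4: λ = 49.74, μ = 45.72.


ρ = λ/(cμ) = 49.74/(4·45.72) = 49.74/182.88 = 0.2720

Final: 0.2720


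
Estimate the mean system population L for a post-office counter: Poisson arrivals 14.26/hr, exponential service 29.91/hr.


ρ = λ/μ = 14.26/29.91 = 0.4768
L = ρ/(1−ρ) = 0.4768/(1 − 0.4768) = 0.4768/0.5232 = 0.9112

Final: 0.9112


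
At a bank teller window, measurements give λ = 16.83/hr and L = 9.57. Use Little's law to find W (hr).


W = L/λ = 9.57/16.83 = 0.5686 hr

Final: 0.5686 hr


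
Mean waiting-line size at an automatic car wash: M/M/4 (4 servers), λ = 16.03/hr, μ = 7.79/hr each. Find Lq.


a = λ/μ = 2.0578; ρ = a/4 = 0.5144
P₀ = 0.122462
Lq = P₀·a^c·ρ / (c!·(1−ρ)²) = 0.122462·17.93016·0.5144/(24·0.23577)
= 0.19963

Final: 0.19963


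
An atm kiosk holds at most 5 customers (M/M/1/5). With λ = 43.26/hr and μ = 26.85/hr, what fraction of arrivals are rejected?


ρ = λ/μ = 43.26/26.85 = 1.6112
P_K = (1−ρ)ρ^K/(1−ρ^(K+1)) = (-0.6112·10.857032)/(1 − 17.492559)
= -6.635527/-16.492559 = 0.402335

Final: 0.402335


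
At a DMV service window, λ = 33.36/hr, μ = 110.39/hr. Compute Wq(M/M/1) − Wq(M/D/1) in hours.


ρ = 33.36/110.39 = 0.3022
Wq(M/M/1) = ρ/(μ−λ) = 0.3022/77.03 = 0.003923 hr
Wq(M/D/1) = ρ/(2(μ−λ)) = 0.001962 hr
Savings = 0.003923 − 0.001962 = 0.001962 hr

Final: 0.001962 hr


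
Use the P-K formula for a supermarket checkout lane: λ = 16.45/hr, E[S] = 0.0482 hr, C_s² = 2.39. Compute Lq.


ρ = λ·E[S] = 16.45·0.0482 = 0.7929
Lq = ρ²(1+C_s²)/(2(1−ρ)) = 0.6287·(1+2.39)/(2·0.2071)
= 0.6287·3.3900/0.4142 = 5.14511

Final: 5.14511


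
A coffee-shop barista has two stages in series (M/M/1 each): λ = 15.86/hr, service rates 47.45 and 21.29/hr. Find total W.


Each node sees arrival rate λ = 15.86/hr (tandem ⇒ throughput preserved).
W₁ = 1/(μ₁−λ) = 1/(47.45−15.86) = 0.03166 hr
W₂ = 1/(μ₂−λ) = 1/(21.29−15.86) = 0.18416 hr
W_total = W₁ + W₂ = 0.03166 + 0.18416 = 0.21582 hr

Final: 0.21582 hr


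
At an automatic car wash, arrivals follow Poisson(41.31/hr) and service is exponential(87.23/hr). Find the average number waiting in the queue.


ρ = 41.31/87.23 = 0.4736
Lq = ρ²/(1−ρ) = 0.2243/0.5264 = 0.4260

Final: 0.4260


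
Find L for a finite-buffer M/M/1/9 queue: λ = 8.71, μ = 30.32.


ρ = 8.71/30.32 = 0.2873
L = ρ[1 − (K+1)ρ^K + Kρ^(K+1)] / [(1−ρ)(1−ρ^(K+1))]
Numerator: 0.2873·(1 − 10·0.00001332 + 9·0.000003827) = 0.287241
Denominator: (0.7127)·(0.999996) = 0.712728
L = 0.287241/0.712728 = 0.4030

Final: 0.4030


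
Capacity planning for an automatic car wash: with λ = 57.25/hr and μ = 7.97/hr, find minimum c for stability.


Stability requires cμ > λ ⇔ c > λ/μ.
λ/μ = 57.25/7.97 = 7.1832
Minimum integer c = ⌊7.1832⌋ + 1 = 8
Check: 8·7.97 = 63.76 > 57.25, while 7·7.97 = 55.79 ≤ 57.25

Final: 8 servers


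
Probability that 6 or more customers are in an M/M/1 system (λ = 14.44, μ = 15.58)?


ρ = 14.44/15.58 = 0.9268
P(N ≥ n) = ρ^n = 0.9268^6 = 0.633867

Final: 0.633867


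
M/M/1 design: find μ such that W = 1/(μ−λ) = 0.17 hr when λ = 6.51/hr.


W = 1/(μ−λ) ⇒ μ − λ = 1/W = 1/0.17 = 5.8824
μ = λ + 1/W = 6.51 + 5.8824 = 12.3924 per hr

Final: 12.3924 /hr


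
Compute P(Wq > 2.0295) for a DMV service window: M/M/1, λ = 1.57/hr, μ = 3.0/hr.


ρ = 1.57/3.0 = 0.5233
P(Wq > t) = ρ·e^{−(μ−λ)t} = 0.5233·e^{−2.9022}
= 0.5233·0.054903 = 0.028733

Final: 0.028733


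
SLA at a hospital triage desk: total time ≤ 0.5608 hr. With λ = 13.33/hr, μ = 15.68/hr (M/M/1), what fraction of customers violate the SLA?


W ~ Exponential(μ−λ) for M/M/1.
μ − λ = 15.68 − 13.33 = 2.3500
P(W > t) = e^{−(μ−λ)t} = e^{−1.3179} = 0.267702

Final: 0.267702


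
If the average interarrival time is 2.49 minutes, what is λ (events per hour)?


λ = 1/(interarrival time) in consistent units.
1 hour = 60 min, so λ = 60/2.49 = 24.0964 per hour

Final: 24.0964 /hr


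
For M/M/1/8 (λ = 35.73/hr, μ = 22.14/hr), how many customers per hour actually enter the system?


ρ = 1.6138; P_K = (1−ρ)ρ^8/(1−ρ^9) = 0.385545
λ_eff = λ(1 − P_K) = 35.73·(1 − 0.385545) = 35.73·0.614455 = 21.9545 /hr

Final: 21.9545 /hr


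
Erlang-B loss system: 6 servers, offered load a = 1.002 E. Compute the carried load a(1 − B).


B(6,1.002) = 0.0005161 (Erlang-B)
Carried load = a(1 − B) = 1.002·(1 − 0.0005161) = 1.002·0.999484 = 1.0015 E

Final: 1.0015 Erlangs


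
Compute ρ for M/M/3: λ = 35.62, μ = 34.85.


ρ = λ/(cμ) = 35.62/(3·34.85) = 35.62/104.55 = 0.3407

Final: 0.3407


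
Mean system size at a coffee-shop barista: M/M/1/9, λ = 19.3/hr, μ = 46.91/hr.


ρ = 19.3/46.91 = 0.4114
L = ρ[1 − (K+1)ρ^K + Kρ^(K+1)] / [(1−ρ)(1−ρ^(K+1))]
Numerator: 0.4114·(1 − 10·0.0003378 + 9·0.0001390) = 0.410551
Denominator: (0.5886)·(0.999861) = 0.588492
L = 0.410551/0.588492 = 0.6976

Final: 0.6976


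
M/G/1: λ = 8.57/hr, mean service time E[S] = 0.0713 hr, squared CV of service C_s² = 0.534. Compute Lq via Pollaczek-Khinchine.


ρ = λ·E[S] = 8.57·0.0713 = 0.6110
Lq = ρ²(1+C_s²)/(2(1−ρ)) = 0.3734·(1+0.534)/(2·0.3890)
= 0.3734·1.5340/0.7779 = 0.73626

Final: 0.73626


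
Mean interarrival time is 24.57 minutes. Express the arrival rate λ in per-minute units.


λ = 1/(interarrival time) in consistent units.
1 minute = 1 min, so λ = 1/24.57 = 0.04070 per minute

Final: 0.04070 /min


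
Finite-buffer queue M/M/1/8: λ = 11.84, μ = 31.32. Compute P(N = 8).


ρ = λ/μ = 11.84/31.32 = 0.3780
P_K = (1−ρ)ρ^K/(1−ρ^(K+1)) = (0.6220·0.0004171)/(1 − 0.0001577)
= 0.0002594/0.999842 = 0.0002595

Final: 0.0002595


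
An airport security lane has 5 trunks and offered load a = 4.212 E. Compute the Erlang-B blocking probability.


B(c,a) = (a^c/c!) / Σ_{k=0}^{c} a^k/k!
a^5/5! = 11.047412
Σ terms (k=0..5): 1.00000 + 4.21200 + 8.87047 + 12.45414 + 13.11421 + 11.04741 = 50.698239
B = 11.047412/50.698239 = 0.217905

Final: 0.217905


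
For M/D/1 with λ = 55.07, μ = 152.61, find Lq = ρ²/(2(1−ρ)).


ρ = 55.07/152.61 = 0.3609
M/D/1: Lq = ρ²/(2(1−ρ)) = 0.1302/(2·0.6391) = 0.10187

Final: 0.10187


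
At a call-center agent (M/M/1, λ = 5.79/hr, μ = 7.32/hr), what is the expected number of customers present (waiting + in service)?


ρ = λ/μ = 5.79/7.32 = 0.7910
L = ρ/(1−ρ) = 0.7910/(1 − 0.7910) = 0.7910/0.2090 = 3.7843

Final: 3.7843


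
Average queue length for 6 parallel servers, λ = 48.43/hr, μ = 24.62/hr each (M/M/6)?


a = λ/μ = 1.9671; ρ = a/6 = 0.3278
P₀ = 0.139675
Lq = P₀·a^c·ρ / (c!·(1−ρ)²) = 0.139675·57.93734·0.3278/(720·0.45179)
= 0.008156

Final: 0.008156


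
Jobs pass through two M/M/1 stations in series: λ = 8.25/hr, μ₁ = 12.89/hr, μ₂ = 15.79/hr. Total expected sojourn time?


Each node sees arrival rate λ = 8.25/hr (tandem ⇒ throughput preserved).
W₁ = 1/(μ₁−λ) = 1/(12.89−8.25) = 0.21552 hr
W₂ = 1/(μ₂−λ) = 1/(15.79−8.25) = 0.13263 hr
W_total = W₁ + W₂ = 0.21552 + 0.13263 = 0.34814 hr

Final: 0.34814 hr


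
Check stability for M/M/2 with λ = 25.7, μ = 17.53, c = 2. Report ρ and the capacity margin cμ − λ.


Total capacity cμ = 2·17.53 = 35.06/hr
ρ = λ/(cμ) = 25.7/35.06 = 0.7330
Stable ⇔ ρ < 1: YES
Spare capacity = cμ − λ = 35.06 − 25.7 = 9.36/hr

Final: ρ = 0.7330; stable; margin = 9.36/hr


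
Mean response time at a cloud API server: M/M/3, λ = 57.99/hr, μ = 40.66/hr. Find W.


a = 1.4262; ρ = 0.4754; P₀ = 0.229098
Lq = P₀·a^c·ρ/(c!(1−ρ)²) = 0.19136
Wq = Lq/λ = 0.19136/57.99 = 0.003300 hr
W = Wq + 1/μ = 0.003300 + 0.02459 = 0.02789 hr

Final: 0.02789 hr


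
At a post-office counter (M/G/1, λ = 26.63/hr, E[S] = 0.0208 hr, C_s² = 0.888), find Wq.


ρ = λ·E[S] = 26.63·0.0208 = 0.5539
E[S²] = E[S]²(1+C_s²) = 0.0208²·(1+0.888) = 0.0008168
Wq = λ·E[S²]/(2(1−ρ)) = 26.63·0.0008168/(2·0.4461) = 0.02438 hr

Final: 0.02438 hr


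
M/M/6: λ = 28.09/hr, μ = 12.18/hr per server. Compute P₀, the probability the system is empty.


a = λ/μ = 28.09/12.18 = 2.3062; ρ = a/c = 0.3844
Σ_{k=0}^{5} a^k/k! (terms k=0..5) = 1.00000 + 2.30624 + 2.65937 + 2.04438 + 1.17871 + 0.54368 = 9.73238
Tail: a^6/(6!(1−ρ)) = 150.46196/(720·0.6156) = 0.33945
P₀ = 1/(9.73238 + 0.33945) = 1/10.07183 = 0.099287

Final: 0.099287


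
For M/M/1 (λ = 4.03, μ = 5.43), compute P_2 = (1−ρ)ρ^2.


ρ = 4.03/5.43 = 0.7422
P_n = (1−ρ)·ρ^n = (1 − 0.7422)·0.7422^2 = 0.2578·0.550821 = 0.142016

Final: 0.142016


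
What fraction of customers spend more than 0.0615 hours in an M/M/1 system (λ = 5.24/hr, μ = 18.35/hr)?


W ~ Exponential(μ−λ) for M/M/1.
μ − λ = 18.35 − 5.24 = 13.1100
P(W > t) = e^{−(μ−λ)t} = e^{−0.8063} = 0.446523

Final: 0.446523


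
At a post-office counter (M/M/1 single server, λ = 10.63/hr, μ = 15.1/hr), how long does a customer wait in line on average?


ρ = 10.63/15.1 = 0.7040
Wq = ρ/(μ−λ) = 0.7040/(15.1 − 10.63) = 0.7040/4.47 = 0.1575 hr

Final: 0.1575 hr


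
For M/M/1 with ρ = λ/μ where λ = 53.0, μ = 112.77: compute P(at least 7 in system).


ρ = 53.0/112.77 = 0.4700
P(N ≥ n) = ρ^n = 0.4700^7 = 0.005065

Final: 0.005065


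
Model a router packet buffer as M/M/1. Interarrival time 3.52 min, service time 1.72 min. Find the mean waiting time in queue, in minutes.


λ = 60/3.52 = 17.0455 /hr
μ = 60/1.72 = 34.8837 /hr
ρ = λ/μ = 17.0455/34.8837 = 0.4886
Wq = ρ/(μ−λ) = 0.4886/(34.8837−17.0455) = 0.02739 hr
In minutes: 0.02739·60 = 1.644 min

Final: 1.644 min


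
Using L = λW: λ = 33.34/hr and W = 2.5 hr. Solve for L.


L = λW = 33.34·2.5 = 83.3500

Final: 83.3500


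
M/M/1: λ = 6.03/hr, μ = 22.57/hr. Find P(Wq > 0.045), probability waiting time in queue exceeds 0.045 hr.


ρ = 6.03/22.57 = 0.2672
P(Wq > t) = ρ·e^{−(μ−λ)t} = 0.2672·e^{−0.7443}
= 0.2672·0.475067 = 0.126923

Final: 0.126923


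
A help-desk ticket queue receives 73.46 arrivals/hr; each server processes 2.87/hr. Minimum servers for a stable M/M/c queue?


Stability requires cμ > λ ⇔ c > λ/μ.
λ/μ = 73.46/2.87 = 25.5958
Minimum integer c = ⌊25.5958⌋ + 1 = 26
Check: 26·2.87 = 74.62 > 73.46, while 25·2.87 = 71.75 ≤ 73.46

Final: 26 servers


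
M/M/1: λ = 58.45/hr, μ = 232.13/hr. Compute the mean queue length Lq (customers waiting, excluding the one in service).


ρ = 58.45/232.13 = 0.2518
Lq = ρ²/(1−ρ) = 0.06340/0.7482 = 0.08474

Final: 0.08474


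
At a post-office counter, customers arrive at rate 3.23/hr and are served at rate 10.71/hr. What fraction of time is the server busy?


ρ = λ/μ = 3.23/10.71 = 0.3016

Final: 0.3016


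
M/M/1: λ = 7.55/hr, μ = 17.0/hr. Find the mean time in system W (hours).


W = 1/(μ−λ) = 1/(17.0 − 7.55) = 1/9.45 = 0.1058 hr

Final: 0.1058 hr


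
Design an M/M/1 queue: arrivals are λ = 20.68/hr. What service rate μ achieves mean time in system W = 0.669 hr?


W = 1/(μ−λ) ⇒ μ − λ = 1/W = 1/0.669 = 1.4948
μ = λ + 1/W = 20.68 + 1.4948 = 22.1748 per hr

Final: 22.1748 /hr


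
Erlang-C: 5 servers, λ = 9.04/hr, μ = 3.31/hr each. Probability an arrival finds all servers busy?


a = λ/μ = 2.7311; ρ = a/5 = 0.5462
P₀ = 0.062639 (from M/M/c formula)
C(c,a) = [a^c/(c!(1−ρ))]·P₀ = [151.95052/(120·0.4538)]·0.062639
= 2.79048·0.062639 = 0.174792

Final: 0.174792


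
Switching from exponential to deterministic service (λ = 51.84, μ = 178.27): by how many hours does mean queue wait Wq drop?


ρ = 51.84/178.27 = 0.2908
Wq(M/M/1) = ρ/(μ−λ) = 0.2908/126.43 = 0.002300 hr
Wq(M/D/1) = ρ/(2(μ−λ)) = 0.001150 hr
Savings = 0.002300 − 0.001150 = 0.001150 hr

Final: 0.001150 hr


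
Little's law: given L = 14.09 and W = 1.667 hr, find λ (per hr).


λ = L/W = 14.09/1.667 = 8.4523 /hr

Final: 8.4523 /hr


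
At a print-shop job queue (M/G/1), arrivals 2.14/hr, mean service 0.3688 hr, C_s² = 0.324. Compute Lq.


ρ = λ·E[S] = 2.14·0.3688 = 0.7892
Lq = ρ²(1+C_s²)/(2(1−ρ)) = 0.6229·(1+0.324)/(2·0.2108)
= 0.6229·1.3240/0.4215 = 1.95642

Final: 1.95642


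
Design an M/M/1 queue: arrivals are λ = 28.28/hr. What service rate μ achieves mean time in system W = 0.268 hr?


W = 1/(μ−λ) ⇒ μ − λ = 1/W = 1/0.268 = 3.7313
μ = λ + 1/W = 28.28 + 3.7313 = 32.0113 per hr

Final: 32.0113 /hr


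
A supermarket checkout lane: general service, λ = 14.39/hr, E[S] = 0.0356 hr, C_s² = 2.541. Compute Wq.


ρ = λ·E[S] = 14.39·0.0356 = 0.5123
E[S²] = E[S]²(1+C_s²) = 0.0356²·(1+2.541) = 0.004488
Wq = λ·E[S²]/(2(1−ρ)) = 14.39·0.004488/(2·0.4877) = 0.06620 hr

Final: 0.06620 hr


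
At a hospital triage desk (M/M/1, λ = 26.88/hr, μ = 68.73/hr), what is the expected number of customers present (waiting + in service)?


ρ = λ/μ = 26.88/68.73 = 0.3911
L = ρ/(1−ρ) = 0.3911/(1 − 0.3911) = 0.3911/0.6089 = 0.6423

Final: 0.6423


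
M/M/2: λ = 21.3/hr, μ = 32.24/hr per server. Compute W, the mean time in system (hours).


a = 0.6607; ρ = 0.3303; P₀ = 0.503381
Lq = P₀·a^c·ρ/(c!(1−ρ)²) = 0.08092
Wq = Lq/λ = 0.08092/21.3 = 0.003799 hr
W = Wq + 1/μ = 0.003799 + 0.03102 = 0.03482 hr

Final: 0.03482 hr


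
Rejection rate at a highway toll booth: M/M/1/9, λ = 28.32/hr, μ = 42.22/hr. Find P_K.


ρ = λ/μ = 28.32/42.22 = 0.6708
P_K = (1−ρ)ρ^K/(1−ρ^(K+1)) = (0.3292·0.027490)/(1 − 0.018440)
= 0.009050/0.981560 = 0.009221

Final: 0.009221


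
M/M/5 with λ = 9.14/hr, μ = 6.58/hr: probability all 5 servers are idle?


a = λ/μ = 9.14/6.58 = 1.3891; ρ = a/c = 0.2778
Σ_{k=0}^{4} a^k/k! (terms k=0..4) = 1.00000 + 1.38906 + 0.96474 + 0.44669 + 0.15512 = 3.95561
Tail: a^5/(5!(1−ρ)) = 5.17132/(120·0.7222) = 0.05967
P₀ = 1/(3.95561 + 0.05967) = 1/4.01528 = 0.249048

Final: 0.249048


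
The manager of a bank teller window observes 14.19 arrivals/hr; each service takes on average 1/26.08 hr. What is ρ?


ρ = λ/μ = 14.19/26.08 = 0.5441

Final: 0.5441


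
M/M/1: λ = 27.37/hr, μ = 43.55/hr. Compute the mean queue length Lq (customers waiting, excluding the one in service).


ρ = 27.37/43.55 = 0.6285
Lq = ρ²/(1−ρ) = 0.3950/0.3715 = 1.0631

Final: 1.0631


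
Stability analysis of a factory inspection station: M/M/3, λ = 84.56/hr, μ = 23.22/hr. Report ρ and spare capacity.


Total capacity cμ = 3·23.22 = 69.66/hr
ρ = λ/(cμ) = 84.56/69.66 = 1.2139
Stable ⇔ ρ < 1: NO
Spare capacity = cμ − λ = 69.66 − 84.56 = -14.90/hr

Final: ρ = 1.2139; unstable; margin = -14.90/hr


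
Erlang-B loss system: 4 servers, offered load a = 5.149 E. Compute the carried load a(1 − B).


B(4,5.149) = 0.409933 (Erlang-B)
Carried load = a(1 − B) = 5.149·(1 − 0.409933) = 5.149·0.590067 = 3.0383 E

Final: 3.0383 Erlangs


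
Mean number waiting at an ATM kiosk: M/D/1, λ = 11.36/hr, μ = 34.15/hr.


ρ = 11.36/34.15 = 0.3327
M/D/1: Lq = ρ²/(2(1−ρ)) = 0.1107/(2·0.6673) = 0.08291

Final: 0.08291


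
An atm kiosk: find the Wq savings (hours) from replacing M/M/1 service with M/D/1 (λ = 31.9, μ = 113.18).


ρ = 31.9/113.18 = 0.2819
Wq(M/M/1) = ρ/(μ−λ) = 0.2819/81.28 = 0.003468 hr
Wq(M/D/1) = ρ/(2(μ−λ)) = 0.001734 hr
Savings = 0.003468 − 0.001734 = 0.001734 hr

Final: 0.001734 hr


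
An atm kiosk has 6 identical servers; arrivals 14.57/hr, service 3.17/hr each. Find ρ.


ρ = λ/(cμ) = 14.57/(6·3.17) = 14.57/19.02 = 0.7660

Final: 0.7660


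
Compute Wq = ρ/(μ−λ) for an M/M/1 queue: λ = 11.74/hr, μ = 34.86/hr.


ρ = 11.74/34.86 = 0.3368
Wq = ρ/(μ−λ) = 0.3368/(34.86 − 11.74) = 0.3368/23.12 = 0.01457 hr

Final: 0.01457 hr


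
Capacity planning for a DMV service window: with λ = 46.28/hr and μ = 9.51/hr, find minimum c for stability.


Stability requires cμ > λ ⇔ c > λ/μ.
λ/μ = 46.28/9.51 = 4.8665
Minimum integer c = ⌊4.8665⌋ + 1 = 5
Check: 5·9.51 = 47.55 > 46.28, while 4·9.51 = 38.04 ≤ 46.28

Final: 5 servers


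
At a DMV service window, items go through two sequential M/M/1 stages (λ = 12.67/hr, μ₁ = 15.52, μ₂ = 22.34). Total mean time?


Each node sees arrival rate λ = 12.67/hr (tandem ⇒ throughput preserved).
W₁ = 1/(μ₁−λ) = 1/(15.52−12.67) = 0.35088 hr
W₂ = 1/(μ₂−λ) = 1/(22.34−12.67) = 0.10341 hr
W_total = W₁ + W₂ = 0.35088 + 0.10341 = 0.45429 hr

Final: 0.45429 hr


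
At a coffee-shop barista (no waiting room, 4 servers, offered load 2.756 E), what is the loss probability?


B(c,a) = (a^c/c!) / Σ_{k=0}^{c} a^k/k!
a^4/4! = 2.403840
Σ terms (k=0..4): 1.00000 + 2.75600 + 3.79777 + 3.48888 + 2.40384 = 13.446491
B = 2.403840/13.446491 = 0.178771

Final: 0.178771


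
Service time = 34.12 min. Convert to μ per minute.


μ = 1/(service time) in consistent units.
1 minute = 1 min, so μ = 1/34.12 = 0.02931 per minute

Final: 0.02931 /min


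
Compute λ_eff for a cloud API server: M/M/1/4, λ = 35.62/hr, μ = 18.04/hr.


ρ = 1.9745; P_K = (1−ρ)ρ^4/(1−ρ^5) = 0.510555
λ_eff = λ(1 − P_K) = 35.62·(1 − 0.510555) = 35.62·0.489445 = 17.4340 /hr

Final: 17.4340 /hr


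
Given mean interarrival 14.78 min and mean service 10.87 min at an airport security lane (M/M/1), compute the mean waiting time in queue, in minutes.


λ = 60/14.78 = 4.0595 /hr
μ = 60/10.87 = 5.5198 /hr
ρ = λ/μ = 4.0595/5.5198 = 0.7355
Wq = ρ/(μ−λ) = 0.7355/(5.5198−4.0595) = 0.50365 hr
In minutes: 0.50365·60 = 30.219 min

Final: 30.219 min


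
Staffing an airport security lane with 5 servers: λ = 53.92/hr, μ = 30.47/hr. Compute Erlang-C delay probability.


a = λ/μ = 1.7696; ρ = a/5 = 0.3539
P₀ = 0.169739 (from M/M/c formula)
C(c,a) = [a^c/(c!(1−ρ))]·P₀ = [17.35350/(120·0.6461)]·0.169739
= 0.22383·0.169739 = 0.037993

Final: 0.037993


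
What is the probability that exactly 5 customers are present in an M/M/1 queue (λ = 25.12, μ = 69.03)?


ρ = 25.12/69.03 = 0.3639
P_n = (1−ρ)·ρ^n = (1 − 0.3639)·0.3639^5 = 0.6361·0.006381 = 0.004059

Final: 0.004059


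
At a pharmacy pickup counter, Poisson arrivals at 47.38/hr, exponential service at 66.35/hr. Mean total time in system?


W = 1/(μ−λ) = 1/(66.35 − 47.38) = 1/18.97 = 0.05271 hr

Final: 0.05271 hr


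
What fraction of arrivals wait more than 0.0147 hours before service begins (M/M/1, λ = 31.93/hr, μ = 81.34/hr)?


ρ = 31.93/81.34 = 0.3925
P(Wq > t) = ρ·e^{−(μ−λ)t} = 0.3925·e^{−0.7263}
= 0.3925·0.483682 = 0.189869

Final: 0.189869


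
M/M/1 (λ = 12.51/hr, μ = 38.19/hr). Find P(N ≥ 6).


ρ = 12.51/38.19 = 0.3276
P(N ≥ n) = ρ^n = 0.3276^6 = 0.001236

Final: 0.001236


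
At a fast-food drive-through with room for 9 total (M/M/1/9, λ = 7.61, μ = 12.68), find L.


ρ = 7.61/12.68 = 0.6002
L = ρ[1 − (K+1)ρ^K + Kρ^(K+1)] / [(1−ρ)(1−ρ^(K+1))]
Numerator: 0.6002·(1 − 10·0.010102 + 9·0.006063) = 0.572279
Denominator: (0.3998)·(0.993937) = 0.397418
L = 0.572279/0.397418 = 1.4400

Final: 1.4400


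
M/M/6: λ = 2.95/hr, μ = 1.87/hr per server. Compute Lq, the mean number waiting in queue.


a = λ/μ = 1.5775; ρ = a/6 = 0.2629
P₀ = 0.206412
Lq = P₀·a^c·ρ / (c!·(1−ρ)²) = 0.206412·15.41283·0.2629/(720·0.54328)
= 0.002138

Final: 0.002138


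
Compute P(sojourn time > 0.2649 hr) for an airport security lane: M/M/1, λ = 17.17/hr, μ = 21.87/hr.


W ~ Exponential(μ−λ) for M/M/1.
μ − λ = 21.87 − 17.17 = 4.7000
P(W > t) = e^{−(μ−λ)t} = e^{−1.2450} = 0.287932

Final: 0.287932


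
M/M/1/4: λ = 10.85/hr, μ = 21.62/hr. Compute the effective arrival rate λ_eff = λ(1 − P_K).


ρ = 0.5019; P_K = (1−ρ)ρ^4/(1−ρ^5) = 0.032637
λ_eff = λ(1 − P_K) = 10.85·(1 − 0.032637) = 10.85·0.967363 = 10.4959 /hr

Final: 10.4959 /hr


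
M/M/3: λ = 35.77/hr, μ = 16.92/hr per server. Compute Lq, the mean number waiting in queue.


a = λ/μ = 2.1141; ρ = a/3 = 0.7047
P₀ = 0.093623
Lq = P₀·a^c·ρ / (c!·(1−ρ)²) = 0.093623·9.44835·0.7047/(6·0.08721)
= 1.19131

Final: 1.19131


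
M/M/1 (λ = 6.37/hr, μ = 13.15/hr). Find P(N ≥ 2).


ρ = 6.37/13.15 = 0.4844
P(N ≥ n) = ρ^n = 0.4844^2 = 0.234654

Final: 0.234654


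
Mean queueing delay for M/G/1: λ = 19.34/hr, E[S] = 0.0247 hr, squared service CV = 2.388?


ρ = λ·E[S] = 19.34·0.0247 = 0.4777
E[S²] = E[S]²(1+C_s²) = 0.0247²·(1+2.388) = 0.002067
Wq = λ·E[S²]/(2(1−ρ)) = 19.34·0.002067/(2·0.5223) = 0.03827 hr

Final: 0.03827 hr


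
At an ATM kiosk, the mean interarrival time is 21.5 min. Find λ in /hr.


λ = 1/(interarrival time) in consistent units.
1 hour = 60 min, so λ = 60/21.5 = 2.7907 per hour

Final: 2.7907 /hr


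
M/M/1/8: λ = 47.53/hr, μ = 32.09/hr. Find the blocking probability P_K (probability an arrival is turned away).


ρ = λ/μ = 47.53/32.09 = 1.4811
P_K = (1−ρ)ρ^K/(1−ρ^(K+1)) = (-0.4811·23.162465)/(1 − 34.307010)
= -11.144545/-33.307010 = 0.334601

Final: 0.334601


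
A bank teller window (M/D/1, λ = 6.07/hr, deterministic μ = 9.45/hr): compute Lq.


ρ = 6.07/9.45 = 0.6423
M/D/1: Lq = ρ²/(2(1−ρ)) = 0.4126/(2·0.3577) = 0.57676

Final: 0.57676


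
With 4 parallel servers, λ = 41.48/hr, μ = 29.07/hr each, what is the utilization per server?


ρ = λ/(cμ) = 41.48/(4·29.07) = 41.48/116.28 = 0.3567

Final: 0.3567


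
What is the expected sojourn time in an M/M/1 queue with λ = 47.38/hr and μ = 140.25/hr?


W = 1/(μ−λ) = 1/(140.25 − 47.38) = 1/92.87 = 0.01077 hr

Final: 0.01077 hr


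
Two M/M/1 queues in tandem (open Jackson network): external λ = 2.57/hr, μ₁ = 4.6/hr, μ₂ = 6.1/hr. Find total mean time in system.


Each node sees arrival rate λ = 2.57/hr (tandem ⇒ throughput preserved).
W₁ = 1/(μ₁−λ) = 1/(4.6−2.57) = 0.49261 hr
W₂ = 1/(μ₂−λ) = 1/(6.1−2.57) = 0.28329 hr
W_total = W₁ + W₂ = 0.49261 + 0.28329 = 0.77590 hr

Final: 0.77590 hr


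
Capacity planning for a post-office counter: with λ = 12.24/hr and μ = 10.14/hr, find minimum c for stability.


Stability requires cμ > λ ⇔ c > λ/μ.
λ/μ = 12.24/10.14 = 1.2071
Minimum integer c = ⌊1.2071⌋ + 1 = 2
Check: 2·10.14 = 20.28 > 12.24, while 1·10.14 = 10.14 ≤ 12.24

Final: 2 servers


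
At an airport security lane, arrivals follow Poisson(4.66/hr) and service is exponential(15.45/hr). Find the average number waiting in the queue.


ρ = 4.66/15.45 = 0.3016
Lq = ρ²/(1−ρ) = 0.09097/0.6984 = 0.1303

Final: 0.1303


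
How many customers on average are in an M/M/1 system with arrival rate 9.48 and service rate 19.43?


ρ = λ/μ = 9.48/19.43 = 0.4879
L = ρ/(1−ρ) = 0.4879/(1 − 0.4879) = 0.4879/0.5121 = 0.9528

Final: 0.9528


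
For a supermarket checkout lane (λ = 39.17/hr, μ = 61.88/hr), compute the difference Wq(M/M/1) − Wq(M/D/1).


ρ = 39.17/61.88 = 0.6330
Wq(M/M/1) = ρ/(μ−λ) = 0.6330/22.71 = 0.02787 hr
Wq(M/D/1) = ρ/(2(μ−λ)) = 0.01394 hr
Savings = 0.02787 − 0.01394 = 0.01394 hr

Final: 0.01394 hr


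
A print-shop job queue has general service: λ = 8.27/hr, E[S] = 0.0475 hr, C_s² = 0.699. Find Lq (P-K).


ρ = λ·E[S] = 8.27·0.0475 = 0.3928
Lq = ρ²(1+C_s²)/(2(1−ρ)) = 0.1543·(1+0.699)/(2·0.6072)
= 0.1543·1.6990/1.2144 = 0.21590

Final: 0.21590


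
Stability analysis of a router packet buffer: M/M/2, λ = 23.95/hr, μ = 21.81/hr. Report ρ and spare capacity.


Total capacity cμ = 2·21.81 = 43.62/hr
ρ = λ/(cμ) = 23.95/43.62 = 0.5491
Stable ⇔ ρ < 1: YES
Spare capacity = cμ − λ = 43.62 − 23.95 = 19.67/hr

Final: ρ = 0.5491; stable; margin = 19.67/hr


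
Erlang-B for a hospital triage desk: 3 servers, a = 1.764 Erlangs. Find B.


B(c,a) = (a^c/c!) / Σ_{k=0}^{c} a^k/k!
a^3/3! = 0.914839
Σ terms (k=0..3): 1.00000 + 1.76400 + 1.55585 + 0.91484 = 5.234687
B = 0.914839/5.234687 = 0.174765

Final: 0.174765


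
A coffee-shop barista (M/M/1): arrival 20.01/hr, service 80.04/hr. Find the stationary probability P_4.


ρ = 20.01/80.04 = 0.2500
P_n = (1−ρ)·ρ^n = (1 − 0.2500)·0.2500^4 = 0.7500·0.003906 = 0.002930

Final: 0.002930


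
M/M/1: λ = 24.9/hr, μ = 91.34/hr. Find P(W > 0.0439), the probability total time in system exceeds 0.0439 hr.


W ~ Exponential(μ−λ) for M/M/1.
μ − λ = 91.34 − 24.9 = 66.4400
P(W > t) = e^{−(μ−λ)t} = e^{−2.9167} = 0.054111

Final: 0.054111


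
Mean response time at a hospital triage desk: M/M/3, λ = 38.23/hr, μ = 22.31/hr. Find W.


a = 1.7136; ρ = 0.5712; P₀ = 0.162934
Lq = P₀·a^c·ρ/(c!(1−ρ)²) = 0.42446
Wq = Lq/λ = 0.42446/38.23 = 0.01110 hr
W = Wq + 1/μ = 0.01110 + 0.04482 = 0.05593 hr

Final: 0.05593 hr


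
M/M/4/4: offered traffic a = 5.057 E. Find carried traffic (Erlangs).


B(4,5.057) = 0.402820 (Erlang-B)
Carried load = a(1 − B) = 5.057·(1 − 0.402820) = 5.057·0.597180 = 3.0199 E

Final: 3.0199 Erlangs


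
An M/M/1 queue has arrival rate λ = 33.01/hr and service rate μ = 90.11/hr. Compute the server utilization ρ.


ρ = λ/μ = 33.01/90.11 = 0.3663

Final: 0.3663


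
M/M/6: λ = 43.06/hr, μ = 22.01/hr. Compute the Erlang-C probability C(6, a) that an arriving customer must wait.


a = λ/μ = 1.9564; ρ = a/6 = 0.3261
P₀ = 0.141186 (from M/M/c formula)
C(c,a) = [a^c/(c!(1−ρ))]·P₀ = [56.06914/(720·0.6739)]·0.141186
= 0.11555·0.141186 = 0.016314

Final: 0.016314
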